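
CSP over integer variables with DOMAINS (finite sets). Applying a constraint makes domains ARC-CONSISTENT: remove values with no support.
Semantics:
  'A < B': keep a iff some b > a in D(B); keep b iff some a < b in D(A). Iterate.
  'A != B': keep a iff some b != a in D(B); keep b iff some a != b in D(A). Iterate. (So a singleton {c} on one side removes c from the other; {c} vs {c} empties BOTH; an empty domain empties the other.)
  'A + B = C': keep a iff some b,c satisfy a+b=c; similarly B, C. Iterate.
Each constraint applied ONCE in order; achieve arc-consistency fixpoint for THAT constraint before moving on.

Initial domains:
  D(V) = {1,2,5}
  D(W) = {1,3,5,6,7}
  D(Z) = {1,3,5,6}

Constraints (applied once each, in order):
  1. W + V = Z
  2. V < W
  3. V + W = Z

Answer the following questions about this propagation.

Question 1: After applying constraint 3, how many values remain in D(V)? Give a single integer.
Constraint 1 (W + V = Z) on D(W)={1,3,5,6,7} D(V)={1,2,5} D(Z)={1,3,5,6}: W {1,3,5,6,7}->{1,3,5}; Z {1,3,5,6}->{3,5,6}
Constraint 2 (V < W) on D(V)={1,2,5} D(W)={1,3,5}: V {1,2,5}->{1,2}; W {1,3,5}->{3,5}
Constraint 3 (V + W = Z) on D(V)={1,2} D(W)={3,5} D(Z)={3,5,6}: Z {3,5,6}->{5,6}
So after constraint 3: D(V)={1,2}, size = 2

Answer: 2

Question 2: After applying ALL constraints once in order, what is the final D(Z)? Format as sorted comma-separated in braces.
Answer: {5,6}

Derivation:
Constraint 1 (W + V = Z) on D(W)={1,3,5,6,7} D(V)={1,2,5} D(Z)={1,3,5,6}: W {1,3,5,6,7}->{1,3,5}; Z {1,3,5,6}->{3,5,6}
Constraint 2 (V < W) on D(V)={1,2,5} D(W)={1,3,5}: V {1,2,5}->{1,2}; W {1,3,5}->{3,5}
Constraint 3 (V + W = Z) on D(V)={1,2} D(W)={3,5} D(Z)={3,5,6}: Z {3,5,6}->{5,6}
So after all 3 constraints: D(Z) = {5,6}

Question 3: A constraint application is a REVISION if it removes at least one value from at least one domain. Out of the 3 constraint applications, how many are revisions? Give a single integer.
Answer: 3

Derivation:
Constraint 1 (W + V = Z) on D(W)={1,3,5,6,7} D(V)={1,2,5} D(Z)={1,3,5,6}: W {1,3,5,6,7}->{1,3,5}; Z {1,3,5,6}->{3,5,6} => REVISION
Constraint 2 (V < W) on D(V)={1,2,5} D(W)={1,3,5}: V {1,2,5}->{1,2}; W {1,3,5}->{3,5} => REVISION
Constraint 3 (V + W = Z) on D(V)={1,2} D(W)={3,5} D(Z)={3,5,6}: Z {3,5,6}->{5,6} => REVISION
Total revisions = 3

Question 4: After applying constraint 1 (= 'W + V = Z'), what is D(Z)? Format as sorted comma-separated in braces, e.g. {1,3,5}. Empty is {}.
Constraint 1 (W + V = Z) on D(W)={1,3,5,6,7} D(V)={1,2,5} D(Z)={1,3,5,6}: W {1,3,5,6,7}->{1,3,5}; Z {1,3,5,6}->{3,5,6}
So after constraint 1: D(Z) = {3,5,6}

Answer: {3,5,6}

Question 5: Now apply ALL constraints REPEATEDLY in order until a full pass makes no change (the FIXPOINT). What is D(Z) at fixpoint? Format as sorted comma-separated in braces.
pass 0 (initial): D(Z)={1,3,5,6}
pass 1: V {1,2,5}->{1,2}; W {1,3,5,6,7}->{3,5}; Z {1,3,5,6}->{5,6}
pass 2: no change
Fixpoint after 2 passes: D(Z) = {5,6}

Answer: {5,6}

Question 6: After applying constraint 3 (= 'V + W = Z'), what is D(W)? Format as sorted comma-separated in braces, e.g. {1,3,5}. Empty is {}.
Answer: {3,5}

Derivation:
Constraint 1 (W + V = Z) on D(W)={1,3,5,6,7} D(V)={1,2,5} D(Z)={1,3,5,6}: W {1,3,5,6,7}->{1,3,5}; Z {1,3,5,6}->{3,5,6}
Constraint 2 (V < W) on D(V)={1,2,5} D(W)={1,3,5}: V {1,2,5}->{1,2}; W {1,3,5}->{3,5}
Constraint 3 (V + W = Z) on D(V)={1,2} D(W)={3,5} D(Z)={3,5,6}: Z {3,5,6}->{5,6}
So after constraint 3: D(W) = {3,5}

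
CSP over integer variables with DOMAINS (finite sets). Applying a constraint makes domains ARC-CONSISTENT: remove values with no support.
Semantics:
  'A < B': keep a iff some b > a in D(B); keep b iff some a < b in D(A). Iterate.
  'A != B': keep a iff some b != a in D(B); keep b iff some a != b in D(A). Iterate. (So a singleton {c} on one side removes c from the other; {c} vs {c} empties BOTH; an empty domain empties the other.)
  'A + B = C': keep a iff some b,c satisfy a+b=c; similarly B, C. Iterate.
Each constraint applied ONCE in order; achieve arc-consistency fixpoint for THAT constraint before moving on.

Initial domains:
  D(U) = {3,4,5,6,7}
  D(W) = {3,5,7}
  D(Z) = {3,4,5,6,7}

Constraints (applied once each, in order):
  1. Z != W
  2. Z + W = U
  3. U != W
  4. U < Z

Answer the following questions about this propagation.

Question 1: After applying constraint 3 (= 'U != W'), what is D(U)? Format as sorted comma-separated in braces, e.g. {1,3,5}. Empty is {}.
Answer: {6,7}

Derivation:
Constraint 1 (Z != W) on D(Z)={3,4,5,6,7} D(W)={3,5,7}: no change
Constraint 2 (Z + W = U) on D(Z)={3,4,5,6,7} D(W)={3,5,7} D(U)={3,4,5,6,7}: Z {3,4,5,6,7}->{3,4}; W {3,5,7}->{3}; U {3,4,5,6,7}->{6,7}
Constraint 3 (U != W) on D(U)={6,7} D(W)={3}: no change
So after constraint 3: D(U) = {6,7}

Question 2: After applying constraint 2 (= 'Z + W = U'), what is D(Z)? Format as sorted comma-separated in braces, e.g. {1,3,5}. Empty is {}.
Constraint 1 (Z != W) on D(Z)={3,4,5,6,7} D(W)={3,5,7}: no change
Constraint 2 (Z + W = U) on D(Z)={3,4,5,6,7} D(W)={3,5,7} D(U)={3,4,5,6,7}: Z {3,4,5,6,7}->{3,4}; W {3,5,7}->{3}; U {3,4,5,6,7}->{6,7}
So after constraint 2: D(Z) = {3,4}

Answer: {3,4}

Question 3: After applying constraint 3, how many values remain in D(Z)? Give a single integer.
Answer: 2

Derivation:
Constraint 1 (Z != W) on D(Z)={3,4,5,6,7} D(W)={3,5,7}: no change
Constraint 2 (Z + W = U) on D(Z)={3,4,5,6,7} D(W)={3,5,7} D(U)={3,4,5,6,7}: Z {3,4,5,6,7}->{3,4}; W {3,5,7}->{3}; U {3,4,5,6,7}->{6,7}
Constraint 3 (U != W) on D(U)={6,7} D(W)={3}: no change
So after constraint 3: D(Z)={3,4}, size = 2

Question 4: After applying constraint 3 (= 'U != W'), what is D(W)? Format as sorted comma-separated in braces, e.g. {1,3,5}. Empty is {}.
Answer: {3}

Derivation:
Constraint 1 (Z != W) on D(Z)={3,4,5,6,7} D(W)={3,5,7}: no change
Constraint 2 (Z + W = U) on D(Z)={3,4,5,6,7} D(W)={3,5,7} D(U)={3,4,5,6,7}: Z {3,4,5,6,7}->{3,4}; W {3,5,7}->{3}; U {3,4,5,6,7}->{6,7}
Constraint 3 (U != W) on D(U)={6,7} D(W)={3}: no change
So after constraint 3: D(W) = {3}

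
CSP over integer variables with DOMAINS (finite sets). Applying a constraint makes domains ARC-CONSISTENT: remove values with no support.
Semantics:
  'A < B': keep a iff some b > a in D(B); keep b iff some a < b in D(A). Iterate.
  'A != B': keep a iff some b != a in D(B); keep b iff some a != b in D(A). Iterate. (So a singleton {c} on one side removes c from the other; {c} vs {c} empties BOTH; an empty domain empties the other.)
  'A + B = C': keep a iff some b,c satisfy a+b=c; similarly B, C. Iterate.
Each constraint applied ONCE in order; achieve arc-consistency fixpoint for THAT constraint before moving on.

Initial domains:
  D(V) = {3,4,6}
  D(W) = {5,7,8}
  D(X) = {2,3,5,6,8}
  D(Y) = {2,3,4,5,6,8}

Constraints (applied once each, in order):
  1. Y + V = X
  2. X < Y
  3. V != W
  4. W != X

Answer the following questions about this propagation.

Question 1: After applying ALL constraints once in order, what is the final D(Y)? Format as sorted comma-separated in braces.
Answer: {}

Derivation:
Constraint 1 (Y + V = X) on D(Y)={2,3,4,5,6,8} D(V)={3,4,6} D(X)={2,3,5,6,8}: Y {2,3,4,5,6,8}->{2,3,4,5}; X {2,3,5,6,8}->{5,6,8}
Constraint 2 (X < Y) on D(X)={5,6,8} D(Y)={2,3,4,5}: X {5,6,8}->{}; Y {2,3,4,5}->{}
Constraint 3 (V != W) on D(V)={3,4,6} D(W)={5,7,8}: no change
Constraint 4 (W != X) on D(W)={5,7,8} D(X)={}: W {5,7,8}->{}
So after all 4 constraints: D(Y) = {}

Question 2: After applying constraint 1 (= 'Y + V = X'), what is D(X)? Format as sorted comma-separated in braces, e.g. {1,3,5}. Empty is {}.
Constraint 1 (Y + V = X) on D(Y)={2,3,4,5,6,8} D(V)={3,4,6} D(X)={2,3,5,6,8}: Y {2,3,4,5,6,8}->{2,3,4,5}; X {2,3,5,6,8}->{5,6,8}
So after constraint 1: D(X) = {5,6,8}

Answer: {5,6,8}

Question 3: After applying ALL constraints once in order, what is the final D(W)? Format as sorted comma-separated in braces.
Constraint 1 (Y + V = X) on D(Y)={2,3,4,5,6,8} D(V)={3,4,6} D(X)={2,3,5,6,8}: Y {2,3,4,5,6,8}->{2,3,4,5}; X {2,3,5,6,8}->{5,6,8}
Constraint 2 (X < Y) on D(X)={5,6,8} D(Y)={2,3,4,5}: X {5,6,8}->{}; Y {2,3,4,5}->{}
Constraint 3 (V != W) on D(V)={3,4,6} D(W)={5,7,8}: no change
Constraint 4 (W != X) on D(W)={5,7,8} D(X)={}: W {5,7,8}->{}
So after all 4 constraints: D(W) = {}

Answer: {}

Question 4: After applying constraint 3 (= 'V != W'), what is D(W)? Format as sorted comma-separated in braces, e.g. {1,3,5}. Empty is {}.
Answer: {5,7,8}

Derivation:
Constraint 1 (Y + V = X) on D(Y)={2,3,4,5,6,8} D(V)={3,4,6} D(X)={2,3,5,6,8}: Y {2,3,4,5,6,8}->{2,3,4,5}; X {2,3,5,6,8}->{5,6,8}
Constraint 2 (X < Y) on D(X)={5,6,8} D(Y)={2,3,4,5}: X {5,6,8}->{}; Y {2,3,4,5}->{}
Constraint 3 (V != W) on D(V)={3,4,6} D(W)={5,7,8}: no change
So after constraint 3: D(W) = {5,7,8}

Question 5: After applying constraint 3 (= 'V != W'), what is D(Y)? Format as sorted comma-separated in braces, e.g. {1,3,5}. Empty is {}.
Constraint 1 (Y + V = X) on D(Y)={2,3,4,5,6,8} D(V)={3,4,6} D(X)={2,3,5,6,8}: Y {2,3,4,5,6,8}->{2,3,4,5}; X {2,3,5,6,8}->{5,6,8}
Constraint 2 (X < Y) on D(X)={5,6,8} D(Y)={2,3,4,5}: X {5,6,8}->{}; Y {2,3,4,5}->{}
Constraint 3 (V != W) on D(V)={3,4,6} D(W)={5,7,8}: no change
So after constraint 3: D(Y) = {}

Answer: {}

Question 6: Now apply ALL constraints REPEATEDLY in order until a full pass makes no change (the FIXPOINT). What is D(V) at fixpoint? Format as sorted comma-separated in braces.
pass 0 (initial): D(V)={3,4,6}
pass 1: W {5,7,8}->{}; X {2,3,5,6,8}->{}; Y {2,3,4,5,6,8}->{}
pass 2: V {3,4,6}->{}
pass 3: no change
Fixpoint after 3 passes: D(V) = {}

Answer: {}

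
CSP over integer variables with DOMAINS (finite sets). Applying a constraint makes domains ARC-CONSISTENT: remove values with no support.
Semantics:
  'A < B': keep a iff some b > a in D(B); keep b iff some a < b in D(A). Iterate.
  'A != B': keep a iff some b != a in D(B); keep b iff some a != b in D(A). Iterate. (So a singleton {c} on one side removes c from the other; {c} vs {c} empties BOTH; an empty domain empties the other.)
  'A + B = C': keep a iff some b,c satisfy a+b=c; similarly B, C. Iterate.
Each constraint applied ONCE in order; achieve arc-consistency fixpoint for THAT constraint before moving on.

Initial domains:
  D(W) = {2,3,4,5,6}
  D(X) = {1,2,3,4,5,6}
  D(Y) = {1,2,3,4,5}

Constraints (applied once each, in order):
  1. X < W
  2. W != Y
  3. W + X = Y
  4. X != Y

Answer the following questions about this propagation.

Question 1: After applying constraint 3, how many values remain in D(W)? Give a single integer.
Constraint 1 (X < W) on D(X)={1,2,3,4,5,6} D(W)={2,3,4,5,6}: X {1,2,3,4,5,6}->{1,2,3,4,5}
Constraint 2 (W != Y) on D(W)={2,3,4,5,6} D(Y)={1,2,3,4,5}: no change
Constraint 3 (W + X = Y) on D(W)={2,3,4,5,6} D(X)={1,2,3,4,5} D(Y)={1,2,3,4,5}: W {2,3,4,5,6}->{2,3,4}; X {1,2,3,4,5}->{1,2,3}; Y {1,2,3,4,5}->{3,4,5}
So after constraint 3: D(W)={2,3,4}, size = 3

Answer: 3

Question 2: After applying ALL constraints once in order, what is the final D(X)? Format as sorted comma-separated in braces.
Answer: {1,2,3}

Derivation:
Constraint 1 (X < W) on D(X)={1,2,3,4,5,6} D(W)={2,3,4,5,6}: X {1,2,3,4,5,6}->{1,2,3,4,5}
Constraint 2 (W != Y) on D(W)={2,3,4,5,6} D(Y)={1,2,3,4,5}: no change
Constraint 3 (W + X = Y) on D(W)={2,3,4,5,6} D(X)={1,2,3,4,5} D(Y)={1,2,3,4,5}: W {2,3,4,5,6}->{2,3,4}; X {1,2,3,4,5}->{1,2,3}; Y {1,2,3,4,5}->{3,4,5}
Constraint 4 (X != Y) on D(X)={1,2,3} D(Y)={3,4,5}: no change
So after all 4 constraints: D(X) = {1,2,3}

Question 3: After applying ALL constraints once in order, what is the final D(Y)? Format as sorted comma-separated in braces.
Constraint 1 (X < W) on D(X)={1,2,3,4,5,6} D(W)={2,3,4,5,6}: X {1,2,3,4,5,6}->{1,2,3,4,5}
Constraint 2 (W != Y) on D(W)={2,3,4,5,6} D(Y)={1,2,3,4,5}: no change
Constraint 3 (W + X = Y) on D(W)={2,3,4,5,6} D(X)={1,2,3,4,5} D(Y)={1,2,3,4,5}: W {2,3,4,5,6}->{2,3,4}; X {1,2,3,4,5}->{1,2,3}; Y {1,2,3,4,5}->{3,4,5}
Constraint 4 (X != Y) on D(X)={1,2,3} D(Y)={3,4,5}: no change
So after all 4 constraints: D(Y) = {3,4,5}

Answer: {3,4,5}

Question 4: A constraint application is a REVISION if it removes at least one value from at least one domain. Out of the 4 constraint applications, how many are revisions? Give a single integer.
Answer: 2

Derivation:
Constraint 1 (X < W) on D(X)={1,2,3,4,5,6} D(W)={2,3,4,5,6}: X {1,2,3,4,5,6}->{1,2,3,4,5} => REVISION
Constraint 2 (W != Y) on D(W)={2,3,4,5,6} D(Y)={1,2,3,4,5}: no change => not a revision
Constraint 3 (W + X = Y) on D(W)={2,3,4,5,6} D(X)={1,2,3,4,5} D(Y)={1,2,3,4,5}: W {2,3,4,5,6}->{2,3,4}; X {1,2,3,4,5}->{1,2,3}; Y {1,2,3,4,5}->{3,4,5} => REVISION
Constraint 4 (X != Y) on D(X)={1,2,3} D(Y)={3,4,5}: no change => not a revision
Total revisions = 2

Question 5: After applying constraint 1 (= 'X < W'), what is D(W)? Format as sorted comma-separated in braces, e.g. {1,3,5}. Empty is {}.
Constraint 1 (X < W) on D(X)={1,2,3,4,5,6} D(W)={2,3,4,5,6}: X {1,2,3,4,5,6}->{1,2,3,4,5}
So after constraint 1: D(W) = {2,3,4,5,6}

Answer: {2,3,4,5,6}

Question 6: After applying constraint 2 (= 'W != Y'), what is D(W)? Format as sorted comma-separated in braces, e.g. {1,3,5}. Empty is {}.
Constraint 1 (X < W) on D(X)={1,2,3,4,5,6} D(W)={2,3,4,5,6}: X {1,2,3,4,5,6}->{1,2,3,4,5}
Constraint 2 (W != Y) on D(W)={2,3,4,5,6} D(Y)={1,2,3,4,5}: no change
So after constraint 2: D(W) = {2,3,4,5,6}

Answer: {2,3,4,5,6}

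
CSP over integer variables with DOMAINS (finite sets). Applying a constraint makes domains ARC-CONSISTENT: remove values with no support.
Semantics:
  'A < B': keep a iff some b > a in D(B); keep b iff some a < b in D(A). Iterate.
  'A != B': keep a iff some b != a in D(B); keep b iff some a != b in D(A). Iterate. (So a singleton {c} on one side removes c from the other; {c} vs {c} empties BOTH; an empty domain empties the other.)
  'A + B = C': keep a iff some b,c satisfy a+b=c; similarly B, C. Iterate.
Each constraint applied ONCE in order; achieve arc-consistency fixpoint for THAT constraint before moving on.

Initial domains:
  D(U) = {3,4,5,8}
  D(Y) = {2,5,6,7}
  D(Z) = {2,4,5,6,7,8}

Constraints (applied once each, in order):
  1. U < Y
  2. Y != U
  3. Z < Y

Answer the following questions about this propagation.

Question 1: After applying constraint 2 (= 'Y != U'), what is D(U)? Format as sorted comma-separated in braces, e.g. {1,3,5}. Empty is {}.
Answer: {3,4,5}

Derivation:
Constraint 1 (U < Y) on D(U)={3,4,5,8} D(Y)={2,5,6,7}: U {3,4,5,8}->{3,4,5}; Y {2,5,6,7}->{5,6,7}
Constraint 2 (Y != U) on D(Y)={5,6,7} D(U)={3,4,5}: no change
So after constraint 2: D(U) = {3,4,5}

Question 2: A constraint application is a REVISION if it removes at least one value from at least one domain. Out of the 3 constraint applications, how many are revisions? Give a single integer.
Constraint 1 (U < Y) on D(U)={3,4,5,8} D(Y)={2,5,6,7}: U {3,4,5,8}->{3,4,5}; Y {2,5,6,7}->{5,6,7} => REVISION
Constraint 2 (Y != U) on D(Y)={5,6,7} D(U)={3,4,5}: no change => not a revision
Constraint 3 (Z < Y) on D(Z)={2,4,5,6,7,8} D(Y)={5,6,7}: Z {2,4,5,6,7,8}->{2,4,5,6} => REVISION
Total revisions = 2

Answer: 2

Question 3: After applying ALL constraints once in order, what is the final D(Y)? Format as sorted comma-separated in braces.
Answer: {5,6,7}

Derivation:
Constraint 1 (U < Y) on D(U)={3,4,5,8} D(Y)={2,5,6,7}: U {3,4,5,8}->{3,4,5}; Y {2,5,6,7}->{5,6,7}
Constraint 2 (Y != U) on D(Y)={5,6,7} D(U)={3,4,5}: no change
Constraint 3 (Z < Y) on D(Z)={2,4,5,6,7,8} D(Y)={5,6,7}: Z {2,4,5,6,7,8}->{2,4,5,6}
So after all 3 constraints: D(Y) = {5,6,7}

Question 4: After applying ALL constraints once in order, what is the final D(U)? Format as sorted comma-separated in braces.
Answer: {3,4,5}

Derivation:
Constraint 1 (U < Y) on D(U)={3,4,5,8} D(Y)={2,5,6,7}: U {3,4,5,8}->{3,4,5}; Y {2,5,6,7}->{5,6,7}
Constraint 2 (Y != U) on D(Y)={5,6,7} D(U)={3,4,5}: no change
Constraint 3 (Z < Y) on D(Z)={2,4,5,6,7,8} D(Y)={5,6,7}: Z {2,4,5,6,7,8}->{2,4,5,6}
So after all 3 constraints: D(U) = {3,4,5}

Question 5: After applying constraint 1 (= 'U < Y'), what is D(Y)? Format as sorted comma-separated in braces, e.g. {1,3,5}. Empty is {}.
Constraint 1 (U < Y) on D(U)={3,4,5,8} D(Y)={2,5,6,7}: U {3,4,5,8}->{3,4,5}; Y {2,5,6,7}->{5,6,7}
So after constraint 1: D(Y) = {5,6,7}

Answer: {5,6,7}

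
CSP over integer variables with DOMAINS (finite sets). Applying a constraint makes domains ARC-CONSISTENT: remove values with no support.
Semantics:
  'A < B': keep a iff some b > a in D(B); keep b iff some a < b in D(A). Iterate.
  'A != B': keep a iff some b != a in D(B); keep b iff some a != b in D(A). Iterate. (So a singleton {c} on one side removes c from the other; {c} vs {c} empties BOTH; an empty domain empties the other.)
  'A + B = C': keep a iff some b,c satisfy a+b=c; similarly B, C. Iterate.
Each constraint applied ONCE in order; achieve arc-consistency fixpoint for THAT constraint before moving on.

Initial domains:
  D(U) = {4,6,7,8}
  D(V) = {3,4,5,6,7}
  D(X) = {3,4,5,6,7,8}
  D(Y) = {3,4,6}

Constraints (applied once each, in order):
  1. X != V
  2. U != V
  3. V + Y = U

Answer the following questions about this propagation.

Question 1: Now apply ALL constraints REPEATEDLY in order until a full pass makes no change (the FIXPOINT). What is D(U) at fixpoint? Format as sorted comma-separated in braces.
Answer: {6,7,8}

Derivation:
pass 0 (initial): D(U)={4,6,7,8}
pass 1: U {4,6,7,8}->{6,7,8}; V {3,4,5,6,7}->{3,4,5}; Y {3,4,6}->{3,4}
pass 2: no change
Fixpoint after 2 passes: D(U) = {6,7,8}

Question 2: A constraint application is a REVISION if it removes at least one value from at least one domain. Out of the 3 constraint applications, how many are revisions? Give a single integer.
Answer: 1

Derivation:
Constraint 1 (X != V) on D(X)={3,4,5,6,7,8} D(V)={3,4,5,6,7}: no change => not a revision
Constraint 2 (U != V) on D(U)={4,6,7,8} D(V)={3,4,5,6,7}: no change => not a revision
Constraint 3 (V + Y = U) on D(V)={3,4,5,6,7} D(Y)={3,4,6} D(U)={4,6,7,8}: V {3,4,5,6,7}->{3,4,5}; Y {3,4,6}->{3,4}; U {4,6,7,8}->{6,7,8} => REVISION
Total revisions = 1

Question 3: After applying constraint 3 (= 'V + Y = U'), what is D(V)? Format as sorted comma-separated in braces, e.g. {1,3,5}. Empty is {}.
Answer: {3,4,5}

Derivation:
Constraint 1 (X != V) on D(X)={3,4,5,6,7,8} D(V)={3,4,5,6,7}: no change
Constraint 2 (U != V) on D(U)={4,6,7,8} D(V)={3,4,5,6,7}: no change
Constraint 3 (V + Y = U) on D(V)={3,4,5,6,7} D(Y)={3,4,6} D(U)={4,6,7,8}: V {3,4,5,6,7}->{3,4,5}; Y {3,4,6}->{3,4}; U {4,6,7,8}->{6,7,8}
So after constraint 3: D(V) = {3,4,5}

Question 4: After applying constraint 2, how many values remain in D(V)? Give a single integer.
Answer: 5

Derivation:
Constraint 1 (X != V) on D(X)={3,4,5,6,7,8} D(V)={3,4,5,6,7}: no change
Constraint 2 (U != V) on D(U)={4,6,7,8} D(V)={3,4,5,6,7}: no change
So after constraint 2: D(V)={3,4,5,6,7}, size = 5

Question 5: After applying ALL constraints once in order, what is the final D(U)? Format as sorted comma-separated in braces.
Constraint 1 (X != V) on D(X)={3,4,5,6,7,8} D(V)={3,4,5,6,7}: no change
Constraint 2 (U != V) on D(U)={4,6,7,8} D(V)={3,4,5,6,7}: no change
Constraint 3 (V + Y = U) on D(V)={3,4,5,6,7} D(Y)={3,4,6} D(U)={4,6,7,8}: V {3,4,5,6,7}->{3,4,5}; Y {3,4,6}->{3,4}; U {4,6,7,8}->{6,7,8}
So after all 3 constraints: D(U) = {6,7,8}

Answer: {6,7,8}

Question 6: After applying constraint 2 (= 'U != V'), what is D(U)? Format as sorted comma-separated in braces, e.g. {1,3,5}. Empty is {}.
Constraint 1 (X != V) on D(X)={3,4,5,6,7,8} D(V)={3,4,5,6,7}: no change
Constraint 2 (U != V) on D(U)={4,6,7,8} D(V)={3,4,5,6,7}: no change
So after constraint 2: D(U) = {4,6,7,8}

Answer: {4,6,7,8}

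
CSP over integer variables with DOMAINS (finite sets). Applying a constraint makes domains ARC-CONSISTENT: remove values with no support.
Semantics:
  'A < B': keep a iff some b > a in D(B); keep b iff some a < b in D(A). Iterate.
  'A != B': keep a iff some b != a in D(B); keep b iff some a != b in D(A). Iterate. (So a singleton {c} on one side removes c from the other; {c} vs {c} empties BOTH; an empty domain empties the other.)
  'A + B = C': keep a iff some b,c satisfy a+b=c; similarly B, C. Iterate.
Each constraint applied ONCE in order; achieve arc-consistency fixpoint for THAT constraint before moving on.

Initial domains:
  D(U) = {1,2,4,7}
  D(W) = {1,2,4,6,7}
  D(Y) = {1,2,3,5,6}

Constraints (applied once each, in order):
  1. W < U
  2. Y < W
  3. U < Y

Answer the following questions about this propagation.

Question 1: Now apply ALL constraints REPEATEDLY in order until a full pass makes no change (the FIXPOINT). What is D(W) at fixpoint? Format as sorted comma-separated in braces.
Answer: {}

Derivation:
pass 0 (initial): D(W)={1,2,4,6,7}
pass 1: U {1,2,4,7}->{2,4}; W {1,2,4,6,7}->{2,4,6}; Y {1,2,3,5,6}->{3,5}
pass 2: U {2,4}->{}; W {2,4,6}->{}; Y {3,5}->{}
pass 3: no change
Fixpoint after 3 passes: D(W) = {}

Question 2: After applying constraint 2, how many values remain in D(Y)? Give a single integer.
Constraint 1 (W < U) on D(W)={1,2,4,6,7} D(U)={1,2,4,7}: W {1,2,4,6,7}->{1,2,4,6}; U {1,2,4,7}->{2,4,7}
Constraint 2 (Y < W) on D(Y)={1,2,3,5,6} D(W)={1,2,4,6}: Y {1,2,3,5,6}->{1,2,3,5}; W {1,2,4,6}->{2,4,6}
So after constraint 2: D(Y)={1,2,3,5}, size = 4

Answer: 4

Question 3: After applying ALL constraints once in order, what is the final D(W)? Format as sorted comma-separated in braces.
Constraint 1 (W < U) on D(W)={1,2,4,6,7} D(U)={1,2,4,7}: W {1,2,4,6,7}->{1,2,4,6}; U {1,2,4,7}->{2,4,7}
Constraint 2 (Y < W) on D(Y)={1,2,3,5,6} D(W)={1,2,4,6}: Y {1,2,3,5,6}->{1,2,3,5}; W {1,2,4,6}->{2,4,6}
Constraint 3 (U < Y) on D(U)={2,4,7} D(Y)={1,2,3,5}: U {2,4,7}->{2,4}; Y {1,2,3,5}->{3,5}
So after all 3 constraints: D(W) = {2,4,6}

Answer: {2,4,6}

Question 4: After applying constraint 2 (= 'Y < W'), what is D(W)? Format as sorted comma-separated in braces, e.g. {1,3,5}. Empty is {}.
Answer: {2,4,6}

Derivation:
Constraint 1 (W < U) on D(W)={1,2,4,6,7} D(U)={1,2,4,7}: W {1,2,4,6,7}->{1,2,4,6}; U {1,2,4,7}->{2,4,7}
Constraint 2 (Y < W) on D(Y)={1,2,3,5,6} D(W)={1,2,4,6}: Y {1,2,3,5,6}->{1,2,3,5}; W {1,2,4,6}->{2,4,6}
So after constraint 2: D(W) = {2,4,6}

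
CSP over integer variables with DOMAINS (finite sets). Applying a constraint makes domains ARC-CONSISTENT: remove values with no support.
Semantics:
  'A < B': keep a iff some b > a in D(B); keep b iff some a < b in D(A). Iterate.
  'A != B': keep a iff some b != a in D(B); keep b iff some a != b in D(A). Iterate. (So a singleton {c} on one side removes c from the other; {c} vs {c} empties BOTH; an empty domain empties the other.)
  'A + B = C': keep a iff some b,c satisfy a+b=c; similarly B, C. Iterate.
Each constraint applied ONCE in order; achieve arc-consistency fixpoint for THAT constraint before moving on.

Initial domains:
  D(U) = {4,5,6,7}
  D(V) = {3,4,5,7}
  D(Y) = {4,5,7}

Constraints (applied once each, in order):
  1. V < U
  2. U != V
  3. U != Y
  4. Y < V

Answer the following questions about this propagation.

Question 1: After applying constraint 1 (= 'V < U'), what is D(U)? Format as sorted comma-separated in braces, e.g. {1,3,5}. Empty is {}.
Constraint 1 (V < U) on D(V)={3,4,5,7} D(U)={4,5,6,7}: V {3,4,5,7}->{3,4,5}
So after constraint 1: D(U) = {4,5,6,7}

Answer: {4,5,6,7}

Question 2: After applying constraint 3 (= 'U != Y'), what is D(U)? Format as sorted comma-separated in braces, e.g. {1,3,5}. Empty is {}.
Answer: {4,5,6,7}

Derivation:
Constraint 1 (V < U) on D(V)={3,4,5,7} D(U)={4,5,6,7}: V {3,4,5,7}->{3,4,5}
Constraint 2 (U != V) on D(U)={4,5,6,7} D(V)={3,4,5}: no change
Constraint 3 (U != Y) on D(U)={4,5,6,7} D(Y)={4,5,7}: no change
So after constraint 3: D(U) = {4,5,6,7}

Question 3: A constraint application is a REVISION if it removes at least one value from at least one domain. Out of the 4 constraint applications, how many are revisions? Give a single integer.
Answer: 2

Derivation:
Constraint 1 (V < U) on D(V)={3,4,5,7} D(U)={4,5,6,7}: V {3,4,5,7}->{3,4,5} => REVISION
Constraint 2 (U != V) on D(U)={4,5,6,7} D(V)={3,4,5}: no change => not a revision
Constraint 3 (U != Y) on D(U)={4,5,6,7} D(Y)={4,5,7}: no change => not a revision
Constraint 4 (Y < V) on D(Y)={4,5,7} D(V)={3,4,5}: Y {4,5,7}->{4}; V {3,4,5}->{5} => REVISION
Total revisions = 2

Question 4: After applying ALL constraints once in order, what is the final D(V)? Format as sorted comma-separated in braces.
Constraint 1 (V < U) on D(V)={3,4,5,7} D(U)={4,5,6,7}: V {3,4,5,7}->{3,4,5}
Constraint 2 (U != V) on D(U)={4,5,6,7} D(V)={3,4,5}: no change
Constraint 3 (U != Y) on D(U)={4,5,6,7} D(Y)={4,5,7}: no change
Constraint 4 (Y < V) on D(Y)={4,5,7} D(V)={3,4,5}: Y {4,5,7}->{4}; V {3,4,5}->{5}
So after all 4 constraints: D(V) = {5}

Answer: {5}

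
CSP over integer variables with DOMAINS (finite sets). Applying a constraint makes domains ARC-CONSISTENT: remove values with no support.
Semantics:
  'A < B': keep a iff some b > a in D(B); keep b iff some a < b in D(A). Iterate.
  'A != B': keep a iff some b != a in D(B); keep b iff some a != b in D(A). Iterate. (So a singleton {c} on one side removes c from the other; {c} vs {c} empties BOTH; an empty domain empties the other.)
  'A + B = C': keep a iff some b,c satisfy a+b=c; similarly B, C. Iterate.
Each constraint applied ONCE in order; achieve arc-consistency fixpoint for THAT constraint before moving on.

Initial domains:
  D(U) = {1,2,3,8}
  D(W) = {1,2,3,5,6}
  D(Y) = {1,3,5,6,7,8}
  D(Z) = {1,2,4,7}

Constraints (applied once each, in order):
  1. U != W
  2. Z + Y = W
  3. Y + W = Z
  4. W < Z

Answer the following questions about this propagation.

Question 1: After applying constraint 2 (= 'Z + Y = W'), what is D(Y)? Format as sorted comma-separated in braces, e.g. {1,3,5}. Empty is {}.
Answer: {1,3,5}

Derivation:
Constraint 1 (U != W) on D(U)={1,2,3,8} D(W)={1,2,3,5,6}: no change
Constraint 2 (Z + Y = W) on D(Z)={1,2,4,7} D(Y)={1,3,5,6,7,8} D(W)={1,2,3,5,6}: Z {1,2,4,7}->{1,2,4}; Y {1,3,5,6,7,8}->{1,3,5}; W {1,2,3,5,6}->{2,3,5,6}
So after constraint 2: D(Y) = {1,3,5}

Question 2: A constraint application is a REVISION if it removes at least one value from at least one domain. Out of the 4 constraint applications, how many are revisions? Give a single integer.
Constraint 1 (U != W) on D(U)={1,2,3,8} D(W)={1,2,3,5,6}: no change => not a revision
Constraint 2 (Z + Y = W) on D(Z)={1,2,4,7} D(Y)={1,3,5,6,7,8} D(W)={1,2,3,5,6}: Z {1,2,4,7}->{1,2,4}; Y {1,3,5,6,7,8}->{1,3,5}; W {1,2,3,5,6}->{2,3,5,6} => REVISION
Constraint 3 (Y + W = Z) on D(Y)={1,3,5} D(W)={2,3,5,6} D(Z)={1,2,4}: Y {1,3,5}->{1}; W {2,3,5,6}->{3}; Z {1,2,4}->{4} => REVISION
Constraint 4 (W < Z) on D(W)={3} D(Z)={4}: no change => not a revision
Total revisions = 2

Answer: 2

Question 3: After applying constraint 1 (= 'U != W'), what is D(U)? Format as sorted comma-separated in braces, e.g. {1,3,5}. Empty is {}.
Answer: {1,2,3,8}

Derivation:
Constraint 1 (U != W) on D(U)={1,2,3,8} D(W)={1,2,3,5,6}: no change
So after constraint 1: D(U) = {1,2,3,8}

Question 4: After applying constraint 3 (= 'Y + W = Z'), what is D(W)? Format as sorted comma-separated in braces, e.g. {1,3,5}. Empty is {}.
Answer: {3}

Derivation:
Constraint 1 (U != W) on D(U)={1,2,3,8} D(W)={1,2,3,5,6}: no change
Constraint 2 (Z + Y = W) on D(Z)={1,2,4,7} D(Y)={1,3,5,6,7,8} D(W)={1,2,3,5,6}: Z {1,2,4,7}->{1,2,4}; Y {1,3,5,6,7,8}->{1,3,5}; W {1,2,3,5,6}->{2,3,5,6}
Constraint 3 (Y + W = Z) on D(Y)={1,3,5} D(W)={2,3,5,6} D(Z)={1,2,4}: Y {1,3,5}->{1}; W {2,3,5,6}->{3}; Z {1,2,4}->{4}
So after constraint 3: D(W) = {3}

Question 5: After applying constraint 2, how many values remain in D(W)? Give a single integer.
Answer: 4

Derivation:
Constraint 1 (U != W) on D(U)={1,2,3,8} D(W)={1,2,3,5,6}: no change
Constraint 2 (Z + Y = W) on D(Z)={1,2,4,7} D(Y)={1,3,5,6,7,8} D(W)={1,2,3,5,6}: Z {1,2,4,7}->{1,2,4}; Y {1,3,5,6,7,8}->{1,3,5}; W {1,2,3,5,6}->{2,3,5,6}
So after constraint 2: D(W)={2,3,5,6}, size = 4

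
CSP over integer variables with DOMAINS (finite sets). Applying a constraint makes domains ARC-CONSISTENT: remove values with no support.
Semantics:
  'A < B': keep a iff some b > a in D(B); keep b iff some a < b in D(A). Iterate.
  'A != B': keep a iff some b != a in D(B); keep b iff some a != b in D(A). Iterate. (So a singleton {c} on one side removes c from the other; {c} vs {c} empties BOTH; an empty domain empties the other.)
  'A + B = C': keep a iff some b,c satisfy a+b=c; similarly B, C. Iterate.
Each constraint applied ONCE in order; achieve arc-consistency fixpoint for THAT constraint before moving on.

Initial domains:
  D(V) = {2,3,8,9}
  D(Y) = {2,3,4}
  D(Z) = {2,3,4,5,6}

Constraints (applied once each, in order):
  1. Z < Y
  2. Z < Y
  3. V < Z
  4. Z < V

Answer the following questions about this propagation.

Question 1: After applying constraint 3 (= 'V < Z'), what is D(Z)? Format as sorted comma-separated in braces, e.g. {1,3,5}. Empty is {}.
Constraint 1 (Z < Y) on D(Z)={2,3,4,5,6} D(Y)={2,3,4}: Z {2,3,4,5,6}->{2,3}; Y {2,3,4}->{3,4}
Constraint 2 (Z < Y) on D(Z)={2,3} D(Y)={3,4}: no change
Constraint 3 (V < Z) on D(V)={2,3,8,9} D(Z)={2,3}: V {2,3,8,9}->{2}; Z {2,3}->{3}
So after constraint 3: D(Z) = {3}

Answer: {3}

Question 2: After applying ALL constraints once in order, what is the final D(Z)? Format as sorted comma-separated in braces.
Constraint 1 (Z < Y) on D(Z)={2,3,4,5,6} D(Y)={2,3,4}: Z {2,3,4,5,6}->{2,3}; Y {2,3,4}->{3,4}
Constraint 2 (Z < Y) on D(Z)={2,3} D(Y)={3,4}: no change
Constraint 3 (V < Z) on D(V)={2,3,8,9} D(Z)={2,3}: V {2,3,8,9}->{2}; Z {2,3}->{3}
Constraint 4 (Z < V) on D(Z)={3} D(V)={2}: Z {3}->{}; V {2}->{}
So after all 4 constraints: D(Z) = {}

Answer: {}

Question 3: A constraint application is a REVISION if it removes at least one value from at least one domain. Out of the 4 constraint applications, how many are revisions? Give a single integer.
Answer: 3

Derivation:
Constraint 1 (Z < Y) on D(Z)={2,3,4,5,6} D(Y)={2,3,4}: Z {2,3,4,5,6}->{2,3}; Y {2,3,4}->{3,4} => REVISION
Constraint 2 (Z < Y) on D(Z)={2,3} D(Y)={3,4}: no change => not a revision
Constraint 3 (V < Z) on D(V)={2,3,8,9} D(Z)={2,3}: V {2,3,8,9}->{2}; Z {2,3}->{3} => REVISION
Constraint 4 (Z < V) on D(Z)={3} D(V)={2}: Z {3}->{}; V {2}->{} => REVISION
Total revisions = 3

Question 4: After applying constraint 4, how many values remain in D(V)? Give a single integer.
Constraint 1 (Z < Y) on D(Z)={2,3,4,5,6} D(Y)={2,3,4}: Z {2,3,4,5,6}->{2,3}; Y {2,3,4}->{3,4}
Constraint 2 (Z < Y) on D(Z)={2,3} D(Y)={3,4}: no change
Constraint 3 (V < Z) on D(V)={2,3,8,9} D(Z)={2,3}: V {2,3,8,9}->{2}; Z {2,3}->{3}
Constraint 4 (Z < V) on D(Z)={3} D(V)={2}: Z {3}->{}; V {2}->{}
So after constraint 4: D(V)={}, size = 0

Answer: 0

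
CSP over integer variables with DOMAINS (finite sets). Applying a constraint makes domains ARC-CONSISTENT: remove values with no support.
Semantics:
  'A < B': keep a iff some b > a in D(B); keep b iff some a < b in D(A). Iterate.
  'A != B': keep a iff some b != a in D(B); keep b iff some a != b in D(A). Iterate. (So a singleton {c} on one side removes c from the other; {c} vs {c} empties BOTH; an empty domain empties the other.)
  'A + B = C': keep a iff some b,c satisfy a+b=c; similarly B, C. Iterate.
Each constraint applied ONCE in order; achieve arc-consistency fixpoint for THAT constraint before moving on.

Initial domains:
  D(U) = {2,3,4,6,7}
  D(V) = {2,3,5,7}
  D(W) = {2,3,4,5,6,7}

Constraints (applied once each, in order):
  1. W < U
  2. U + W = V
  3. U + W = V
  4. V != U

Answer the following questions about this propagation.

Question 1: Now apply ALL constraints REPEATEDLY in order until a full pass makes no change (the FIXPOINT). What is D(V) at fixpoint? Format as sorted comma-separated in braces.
Answer: {5,7}

Derivation:
pass 0 (initial): D(V)={2,3,5,7}
pass 1: U {2,3,4,6,7}->{3,4}; V {2,3,5,7}->{5,7}; W {2,3,4,5,6,7}->{2,3,4}
pass 2: W {2,3,4}->{2,3}
pass 3: no change
Fixpoint after 3 passes: D(V) = {5,7}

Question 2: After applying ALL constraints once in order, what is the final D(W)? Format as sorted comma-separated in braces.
Constraint 1 (W < U) on D(W)={2,3,4,5,6,7} D(U)={2,3,4,6,7}: W {2,3,4,5,6,7}->{2,3,4,5,6}; U {2,3,4,6,7}->{3,4,6,7}
Constraint 2 (U + W = V) on D(U)={3,4,6,7} D(W)={2,3,4,5,6} D(V)={2,3,5,7}: U {3,4,6,7}->{3,4}; W {2,3,4,5,6}->{2,3,4}; V {2,3,5,7}->{5,7}
Constraint 3 (U + W = V) on D(U)={3,4} D(W)={2,3,4} D(V)={5,7}: no change
Constraint 4 (V != U) on D(V)={5,7} D(U)={3,4}: no change
So after all 4 constraints: D(W) = {2,3,4}

Answer: {2,3,4}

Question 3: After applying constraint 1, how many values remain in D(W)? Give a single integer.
Answer: 5

Derivation:
Constraint 1 (W < U) on D(W)={2,3,4,5,6,7} D(U)={2,3,4,6,7}: W {2,3,4,5,6,7}->{2,3,4,5,6}; U {2,3,4,6,7}->{3,4,6,7}
So after constraint 1: D(W)={2,3,4,5,6}, size = 5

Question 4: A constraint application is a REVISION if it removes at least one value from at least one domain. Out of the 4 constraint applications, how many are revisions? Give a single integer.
Constraint 1 (W < U) on D(W)={2,3,4,5,6,7} D(U)={2,3,4,6,7}: W {2,3,4,5,6,7}->{2,3,4,5,6}; U {2,3,4,6,7}->{3,4,6,7} => REVISION
Constraint 2 (U + W = V) on D(U)={3,4,6,7} D(W)={2,3,4,5,6} D(V)={2,3,5,7}: U {3,4,6,7}->{3,4}; W {2,3,4,5,6}->{2,3,4}; V {2,3,5,7}->{5,7} => REVISION
Constraint 3 (U + W = V) on D(U)={3,4} D(W)={2,3,4} D(V)={5,7}: no change => not a revision
Constraint 4 (V != U) on D(V)={5,7} D(U)={3,4}: no change => not a revision
Total revisions = 2

Answer: 2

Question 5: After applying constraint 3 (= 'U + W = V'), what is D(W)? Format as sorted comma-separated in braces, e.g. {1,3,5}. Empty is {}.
Answer: {2,3,4}

Derivation:
Constraint 1 (W < U) on D(W)={2,3,4,5,6,7} D(U)={2,3,4,6,7}: W {2,3,4,5,6,7}->{2,3,4,5,6}; U {2,3,4,6,7}->{3,4,6,7}
Constraint 2 (U + W = V) on D(U)={3,4,6,7} D(W)={2,3,4,5,6} D(V)={2,3,5,7}: U {3,4,6,7}->{3,4}; W {2,3,4,5,6}->{2,3,4}; V {2,3,5,7}->{5,7}
Constraint 3 (U + W = V) on D(U)={3,4} D(W)={2,3,4} D(V)={5,7}: no change
So after constraint 3: D(W) = {2,3,4}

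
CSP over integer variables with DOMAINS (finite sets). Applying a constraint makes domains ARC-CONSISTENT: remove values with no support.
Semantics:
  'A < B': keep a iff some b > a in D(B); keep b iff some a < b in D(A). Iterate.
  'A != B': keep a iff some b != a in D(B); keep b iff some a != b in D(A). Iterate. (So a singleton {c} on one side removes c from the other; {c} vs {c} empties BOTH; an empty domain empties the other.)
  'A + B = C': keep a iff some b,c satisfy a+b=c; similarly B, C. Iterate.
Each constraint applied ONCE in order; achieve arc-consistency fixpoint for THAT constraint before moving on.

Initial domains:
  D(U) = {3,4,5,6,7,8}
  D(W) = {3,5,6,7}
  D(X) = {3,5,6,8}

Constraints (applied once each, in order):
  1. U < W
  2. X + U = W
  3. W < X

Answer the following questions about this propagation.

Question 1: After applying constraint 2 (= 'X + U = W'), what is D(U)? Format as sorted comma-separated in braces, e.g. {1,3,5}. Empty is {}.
Answer: {3,4}

Derivation:
Constraint 1 (U < W) on D(U)={3,4,5,6,7,8} D(W)={3,5,6,7}: U {3,4,5,6,7,8}->{3,4,5,6}; W {3,5,6,7}->{5,6,7}
Constraint 2 (X + U = W) on D(X)={3,5,6,8} D(U)={3,4,5,6} D(W)={5,6,7}: X {3,5,6,8}->{3}; U {3,4,5,6}->{3,4}; W {5,6,7}->{6,7}
So after constraint 2: D(U) = {3,4}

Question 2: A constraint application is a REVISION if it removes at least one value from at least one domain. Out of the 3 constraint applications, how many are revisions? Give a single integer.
Answer: 3

Derivation:
Constraint 1 (U < W) on D(U)={3,4,5,6,7,8} D(W)={3,5,6,7}: U {3,4,5,6,7,8}->{3,4,5,6}; W {3,5,6,7}->{5,6,7} => REVISION
Constraint 2 (X + U = W) on D(X)={3,5,6,8} D(U)={3,4,5,6} D(W)={5,6,7}: X {3,5,6,8}->{3}; U {3,4,5,6}->{3,4}; W {5,6,7}->{6,7} => REVISION
Constraint 3 (W < X) on D(W)={6,7} D(X)={3}: W {6,7}->{}; X {3}->{} => REVISION
Total revisions = 3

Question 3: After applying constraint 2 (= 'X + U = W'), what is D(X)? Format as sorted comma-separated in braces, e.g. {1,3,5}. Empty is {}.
Answer: {3}

Derivation:
Constraint 1 (U < W) on D(U)={3,4,5,6,7,8} D(W)={3,5,6,7}: U {3,4,5,6,7,8}->{3,4,5,6}; W {3,5,6,7}->{5,6,7}
Constraint 2 (X + U = W) on D(X)={3,5,6,8} D(U)={3,4,5,6} D(W)={5,6,7}: X {3,5,6,8}->{3}; U {3,4,5,6}->{3,4}; W {5,6,7}->{6,7}
So after constraint 2: D(X) = {3}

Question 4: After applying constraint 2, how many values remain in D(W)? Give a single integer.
Constraint 1 (U < W) on D(U)={3,4,5,6,7,8} D(W)={3,5,6,7}: U {3,4,5,6,7,8}->{3,4,5,6}; W {3,5,6,7}->{5,6,7}
Constraint 2 (X + U = W) on D(X)={3,5,6,8} D(U)={3,4,5,6} D(W)={5,6,7}: X {3,5,6,8}->{3}; U {3,4,5,6}->{3,4}; W {5,6,7}->{6,7}
So after constraint 2: D(W)={6,7}, size = 2

Answer: 2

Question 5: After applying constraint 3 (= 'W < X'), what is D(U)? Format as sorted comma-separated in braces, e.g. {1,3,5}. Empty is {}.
Answer: {3,4}

Derivation:
Constraint 1 (U < W) on D(U)={3,4,5,6,7,8} D(W)={3,5,6,7}: U {3,4,5,6,7,8}->{3,4,5,6}; W {3,5,6,7}->{5,6,7}
Constraint 2 (X + U = W) on D(X)={3,5,6,8} D(U)={3,4,5,6} D(W)={5,6,7}: X {3,5,6,8}->{3}; U {3,4,5,6}->{3,4}; W {5,6,7}->{6,7}
Constraint 3 (W < X) on D(W)={6,7} D(X)={3}: W {6,7}->{}; X {3}->{}
So after constraint 3: D(U) = {3,4}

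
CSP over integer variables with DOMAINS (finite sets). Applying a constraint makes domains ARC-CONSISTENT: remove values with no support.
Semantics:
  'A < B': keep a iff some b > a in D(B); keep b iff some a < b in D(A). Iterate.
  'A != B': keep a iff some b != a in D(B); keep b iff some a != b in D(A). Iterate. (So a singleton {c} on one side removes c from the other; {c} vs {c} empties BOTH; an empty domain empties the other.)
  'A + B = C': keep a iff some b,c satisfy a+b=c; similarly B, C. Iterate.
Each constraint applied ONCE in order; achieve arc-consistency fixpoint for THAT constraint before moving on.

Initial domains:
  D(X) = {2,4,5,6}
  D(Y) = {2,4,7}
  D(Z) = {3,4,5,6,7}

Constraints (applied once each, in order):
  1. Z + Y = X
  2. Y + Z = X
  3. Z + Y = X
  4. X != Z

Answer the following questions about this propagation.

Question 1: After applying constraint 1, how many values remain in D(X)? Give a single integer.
Answer: 2

Derivation:
Constraint 1 (Z + Y = X) on D(Z)={3,4,5,6,7} D(Y)={2,4,7} D(X)={2,4,5,6}: Z {3,4,5,6,7}->{3,4}; Y {2,4,7}->{2}; X {2,4,5,6}->{5,6}
So after constraint 1: D(X)={5,6}, size = 2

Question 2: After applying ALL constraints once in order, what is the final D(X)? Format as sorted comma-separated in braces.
Constraint 1 (Z + Y = X) on D(Z)={3,4,5,6,7} D(Y)={2,4,7} D(X)={2,4,5,6}: Z {3,4,5,6,7}->{3,4}; Y {2,4,7}->{2}; X {2,4,5,6}->{5,6}
Constraint 2 (Y + Z = X) on D(Y)={2} D(Z)={3,4} D(X)={5,6}: no change
Constraint 3 (Z + Y = X) on D(Z)={3,4} D(Y)={2} D(X)={5,6}: no change
Constraint 4 (X != Z) on D(X)={5,6} D(Z)={3,4}: no change
So after all 4 constraints: D(X) = {5,6}

Answer: {5,6}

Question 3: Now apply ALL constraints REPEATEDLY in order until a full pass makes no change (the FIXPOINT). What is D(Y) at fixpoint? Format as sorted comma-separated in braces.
pass 0 (initial): D(Y)={2,4,7}
pass 1: X {2,4,5,6}->{5,6}; Y {2,4,7}->{2}; Z {3,4,5,6,7}->{3,4}
pass 2: no change
Fixpoint after 2 passes: D(Y) = {2}

Answer: {2}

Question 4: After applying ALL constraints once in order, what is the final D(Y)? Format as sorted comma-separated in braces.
Answer: {2}

Derivation:
Constraint 1 (Z + Y = X) on D(Z)={3,4,5,6,7} D(Y)={2,4,7} D(X)={2,4,5,6}: Z {3,4,5,6,7}->{3,4}; Y {2,4,7}->{2}; X {2,4,5,6}->{5,6}
Constraint 2 (Y + Z = X) on D(Y)={2} D(Z)={3,4} D(X)={5,6}: no change
Constraint 3 (Z + Y = X) on D(Z)={3,4} D(Y)={2} D(X)={5,6}: no change
Constraint 4 (X != Z) on D(X)={5,6} D(Z)={3,4}: no change
So after all 4 constraints: D(Y) = {2}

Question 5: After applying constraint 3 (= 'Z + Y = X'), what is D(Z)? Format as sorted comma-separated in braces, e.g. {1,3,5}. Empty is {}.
Constraint 1 (Z + Y = X) on D(Z)={3,4,5,6,7} D(Y)={2,4,7} D(X)={2,4,5,6}: Z {3,4,5,6,7}->{3,4}; Y {2,4,7}->{2}; X {2,4,5,6}->{5,6}
Constraint 2 (Y + Z = X) on D(Y)={2} D(Z)={3,4} D(X)={5,6}: no change
Constraint 3 (Z + Y = X) on D(Z)={3,4} D(Y)={2} D(X)={5,6}: no change
So after constraint 3: D(Z) = {3,4}

Answer: {3,4}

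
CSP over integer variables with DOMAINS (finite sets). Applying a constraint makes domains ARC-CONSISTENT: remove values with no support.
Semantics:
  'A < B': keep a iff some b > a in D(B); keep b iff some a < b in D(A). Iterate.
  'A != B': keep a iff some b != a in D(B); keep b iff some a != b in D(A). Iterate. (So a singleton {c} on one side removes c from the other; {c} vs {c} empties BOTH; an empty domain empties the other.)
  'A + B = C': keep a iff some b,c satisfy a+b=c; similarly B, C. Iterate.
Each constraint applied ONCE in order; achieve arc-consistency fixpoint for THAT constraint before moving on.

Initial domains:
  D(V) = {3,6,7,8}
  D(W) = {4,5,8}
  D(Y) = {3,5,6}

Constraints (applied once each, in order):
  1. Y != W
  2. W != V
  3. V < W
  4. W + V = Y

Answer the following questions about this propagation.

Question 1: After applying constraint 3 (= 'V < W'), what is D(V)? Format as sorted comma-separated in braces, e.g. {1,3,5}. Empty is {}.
Constraint 1 (Y != W) on D(Y)={3,5,6} D(W)={4,5,8}: no change
Constraint 2 (W != V) on D(W)={4,5,8} D(V)={3,6,7,8}: no change
Constraint 3 (V < W) on D(V)={3,6,7,8} D(W)={4,5,8}: V {3,6,7,8}->{3,6,7}
So after constraint 3: D(V) = {3,6,7}

Answer: {3,6,7}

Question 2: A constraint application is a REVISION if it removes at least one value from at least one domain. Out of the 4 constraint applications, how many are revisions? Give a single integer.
Constraint 1 (Y != W) on D(Y)={3,5,6} D(W)={4,5,8}: no change => not a revision
Constraint 2 (W != V) on D(W)={4,5,8} D(V)={3,6,7,8}: no change => not a revision
Constraint 3 (V < W) on D(V)={3,6,7,8} D(W)={4,5,8}: V {3,6,7,8}->{3,6,7} => REVISION
Constraint 4 (W + V = Y) on D(W)={4,5,8} D(V)={3,6,7} D(Y)={3,5,6}: W {4,5,8}->{}; V {3,6,7}->{}; Y {3,5,6}->{} => REVISION
Total revisions = 2

Answer: 2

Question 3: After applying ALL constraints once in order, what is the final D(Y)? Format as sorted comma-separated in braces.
Answer: {}

Derivation:
Constraint 1 (Y != W) on D(Y)={3,5,6} D(W)={4,5,8}: no change
Constraint 2 (W != V) on D(W)={4,5,8} D(V)={3,6,7,8}: no change
Constraint 3 (V < W) on D(V)={3,6,7,8} D(W)={4,5,8}: V {3,6,7,8}->{3,6,7}
Constraint 4 (W + V = Y) on D(W)={4,5,8} D(V)={3,6,7} D(Y)={3,5,6}: W {4,5,8}->{}; V {3,6,7}->{}; Y {3,5,6}->{}
So after all 4 constraints: D(Y) = {}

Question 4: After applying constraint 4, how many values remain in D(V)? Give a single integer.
Constraint 1 (Y != W) on D(Y)={3,5,6} D(W)={4,5,8}: no change
Constraint 2 (W != V) on D(W)={4,5,8} D(V)={3,6,7,8}: no change
Constraint 3 (V < W) on D(V)={3,6,7,8} D(W)={4,5,8}: V {3,6,7,8}->{3,6,7}
Constraint 4 (W + V = Y) on D(W)={4,5,8} D(V)={3,6,7} D(Y)={3,5,6}: W {4,5,8}->{}; V {3,6,7}->{}; Y {3,5,6}->{}
So after constraint 4: D(V)={}, size = 0

Answer: 0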